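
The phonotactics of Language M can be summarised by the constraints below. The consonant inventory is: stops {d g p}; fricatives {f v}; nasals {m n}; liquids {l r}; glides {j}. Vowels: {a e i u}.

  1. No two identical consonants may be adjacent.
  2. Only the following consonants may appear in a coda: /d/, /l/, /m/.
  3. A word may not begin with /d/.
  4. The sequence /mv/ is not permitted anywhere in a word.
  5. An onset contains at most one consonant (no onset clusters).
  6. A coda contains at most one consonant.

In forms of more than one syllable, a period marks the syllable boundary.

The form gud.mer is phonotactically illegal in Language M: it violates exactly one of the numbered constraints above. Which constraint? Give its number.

gud.mer: syllable 2 coda contains /r/, which is not a licensed coda consonant.
This is a violation of constraint 2: "Only the following consonants may appear in a coda: /d/, /l/, /m/."
The remaining constraints (1, 3, 4, 5, 6) are satisfied.

2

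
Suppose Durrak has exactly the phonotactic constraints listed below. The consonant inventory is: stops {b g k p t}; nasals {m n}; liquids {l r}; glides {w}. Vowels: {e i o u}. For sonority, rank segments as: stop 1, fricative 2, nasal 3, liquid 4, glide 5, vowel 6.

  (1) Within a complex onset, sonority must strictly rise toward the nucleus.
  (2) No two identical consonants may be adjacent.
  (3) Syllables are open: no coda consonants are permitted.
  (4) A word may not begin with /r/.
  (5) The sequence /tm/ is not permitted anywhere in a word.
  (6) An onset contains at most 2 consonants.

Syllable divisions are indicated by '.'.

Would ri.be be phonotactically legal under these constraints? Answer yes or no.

ri.be — violates constraint 4: word begins with /r/ → phonotactically illegal

no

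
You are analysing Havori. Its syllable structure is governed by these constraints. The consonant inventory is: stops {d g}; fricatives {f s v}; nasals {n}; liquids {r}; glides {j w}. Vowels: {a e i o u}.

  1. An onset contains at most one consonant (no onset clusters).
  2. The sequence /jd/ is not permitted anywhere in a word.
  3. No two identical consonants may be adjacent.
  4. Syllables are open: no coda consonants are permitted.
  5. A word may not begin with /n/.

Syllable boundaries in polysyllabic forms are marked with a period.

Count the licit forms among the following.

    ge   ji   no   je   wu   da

ge — σ1 onset /g/, coda /∅/ ok → licit
ji — σ1 onset /j/, coda /∅/ ok → licit
no — violates constraint 5: word begins with /n/ → illicit
je — σ1 onset /j/, coda /∅/ ok → licit
wu — σ1 onset /w/, coda /∅/ ok → licit
da — σ1 onset /d/, coda /∅/ ok → licit
Licit: ge, ji, je, wu, da → 5.

5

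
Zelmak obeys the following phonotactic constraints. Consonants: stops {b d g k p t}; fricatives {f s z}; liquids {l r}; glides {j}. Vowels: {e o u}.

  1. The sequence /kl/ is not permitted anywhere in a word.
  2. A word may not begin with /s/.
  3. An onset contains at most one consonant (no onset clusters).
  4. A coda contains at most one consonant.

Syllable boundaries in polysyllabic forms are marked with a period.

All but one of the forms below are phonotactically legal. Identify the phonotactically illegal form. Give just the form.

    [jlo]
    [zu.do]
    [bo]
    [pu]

[jlo] — violates constraint 3: syllable 1 onset /jl/ has 2 consonants (> 1) → phonotactically illegal
[zu.do] — σ1 onset /z/, coda /∅/ ok; σ2 onset /d/, coda /∅/ ok → phonotactically legal
[bo] — σ1 onset /b/, coda /∅/ ok → phonotactically legal
[pu] — σ1 onset /p/, coda /∅/ ok → phonotactically legal

[jlo]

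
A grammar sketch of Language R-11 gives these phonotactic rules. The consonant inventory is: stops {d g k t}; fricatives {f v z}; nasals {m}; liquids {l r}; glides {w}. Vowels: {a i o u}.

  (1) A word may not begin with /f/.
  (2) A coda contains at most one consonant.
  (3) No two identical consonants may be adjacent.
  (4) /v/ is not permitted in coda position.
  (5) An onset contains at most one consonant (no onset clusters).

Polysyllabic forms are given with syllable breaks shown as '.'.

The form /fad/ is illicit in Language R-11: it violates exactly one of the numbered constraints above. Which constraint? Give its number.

1

/fad/: word begins with /f/.
This is a violation of constraint 1: "A word may not begin with /f/."
The remaining constraints (2, 3, 4, 5) are satisfied.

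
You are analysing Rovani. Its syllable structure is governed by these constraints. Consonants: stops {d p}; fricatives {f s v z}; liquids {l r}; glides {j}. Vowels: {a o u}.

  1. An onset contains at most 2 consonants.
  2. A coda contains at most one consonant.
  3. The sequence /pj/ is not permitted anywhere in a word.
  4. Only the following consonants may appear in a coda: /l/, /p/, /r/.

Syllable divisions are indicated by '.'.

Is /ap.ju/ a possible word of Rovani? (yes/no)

no

/ap.ju/ — violates constraint 3: contains banned sequence /pj/ → ill-formed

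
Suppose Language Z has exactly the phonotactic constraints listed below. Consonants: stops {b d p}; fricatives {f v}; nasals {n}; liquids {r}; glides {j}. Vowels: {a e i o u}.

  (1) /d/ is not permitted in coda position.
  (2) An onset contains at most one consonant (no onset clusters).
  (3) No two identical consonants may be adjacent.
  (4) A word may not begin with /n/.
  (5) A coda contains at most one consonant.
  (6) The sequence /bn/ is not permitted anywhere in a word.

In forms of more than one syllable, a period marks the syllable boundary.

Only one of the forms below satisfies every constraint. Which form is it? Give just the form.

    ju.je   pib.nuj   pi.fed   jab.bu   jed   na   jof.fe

ju.je — σ1 onset /j/, coda /∅/ ok; σ2 onset /j/, coda /∅/ ok → well-formed
pib.nuj — violates constraint 6: contains banned sequence /bn/ → ill-formed
pi.fed — violates constraint 1: syllable 2 coda contains /d/ → ill-formed
jab.bu — violates constraint 3: adjacent identical consonants /bb/ → ill-formed
jed — violates constraint 1: syllable 1 coda contains /d/ → ill-formed
na — violates constraint 4: word begins with /n/ → ill-formed
jof.fe — violates constraint 3: adjacent identical consonants /ff/ → ill-formed

ju.je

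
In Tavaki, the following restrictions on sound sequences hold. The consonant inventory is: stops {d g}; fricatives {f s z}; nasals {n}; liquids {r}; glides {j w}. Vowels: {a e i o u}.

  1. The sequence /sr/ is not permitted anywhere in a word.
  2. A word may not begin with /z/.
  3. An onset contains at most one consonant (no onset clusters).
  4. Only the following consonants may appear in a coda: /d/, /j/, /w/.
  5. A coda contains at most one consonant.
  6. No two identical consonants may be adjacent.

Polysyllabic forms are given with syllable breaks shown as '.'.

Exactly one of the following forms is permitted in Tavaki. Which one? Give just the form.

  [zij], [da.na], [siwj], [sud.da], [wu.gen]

[da.na]

[zij] — violates constraint 2: word begins with /z/ → not permitted
[da.na] — σ1 onset /d/, coda /∅/ ok; σ2 onset /n/, coda /∅/ ok → permitted
[siwj] — violates constraint 5: syllable 1 coda /wj/ has 2 consonants (> 1) → not permitted
[sud.da] — violates constraint 6: adjacent identical consonants /dd/ → not permitted
[wu.gen] — violates constraint 4: syllable 2 coda contains /n/, which is not a licensed coda consonant → not permitted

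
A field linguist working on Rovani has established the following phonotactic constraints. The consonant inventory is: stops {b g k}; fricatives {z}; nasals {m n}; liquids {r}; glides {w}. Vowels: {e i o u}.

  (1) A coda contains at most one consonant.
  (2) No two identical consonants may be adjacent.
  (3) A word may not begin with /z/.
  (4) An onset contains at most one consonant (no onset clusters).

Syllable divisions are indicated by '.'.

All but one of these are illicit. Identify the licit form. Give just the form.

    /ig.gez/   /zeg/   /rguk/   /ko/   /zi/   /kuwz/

/ko/

/ig.gez/ — violates constraint 2: adjacent identical consonants /gg/ → illicit
/zeg/ — violates constraint 3: word begins with /z/ → illicit
/rguk/ — violates constraint 4: syllable 1 onset /rg/ has 2 consonants (> 1) → illicit
/ko/ — σ1 onset /k/, coda /∅/ ok → licit
/zi/ — violates constraint 3: word begins with /z/ → illicit
/kuwz/ — violates constraint 1: syllable 1 coda /wz/ has 2 consonants (> 1) → illicit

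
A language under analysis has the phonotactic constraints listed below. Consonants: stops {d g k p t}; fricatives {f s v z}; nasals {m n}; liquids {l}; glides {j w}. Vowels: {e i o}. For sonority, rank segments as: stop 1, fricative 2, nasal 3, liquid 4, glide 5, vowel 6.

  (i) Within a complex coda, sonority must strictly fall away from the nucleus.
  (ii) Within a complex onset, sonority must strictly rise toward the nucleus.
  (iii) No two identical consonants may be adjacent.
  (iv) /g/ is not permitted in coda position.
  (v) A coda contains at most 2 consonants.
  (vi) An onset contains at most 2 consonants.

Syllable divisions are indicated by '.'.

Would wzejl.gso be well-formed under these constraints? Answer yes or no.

no

wzejl.gso — violates constraint (ii): syllable 1 onset /wz/: /w/ (glide, 5) → /z/ (fricative, 2) does not rise → ill-formed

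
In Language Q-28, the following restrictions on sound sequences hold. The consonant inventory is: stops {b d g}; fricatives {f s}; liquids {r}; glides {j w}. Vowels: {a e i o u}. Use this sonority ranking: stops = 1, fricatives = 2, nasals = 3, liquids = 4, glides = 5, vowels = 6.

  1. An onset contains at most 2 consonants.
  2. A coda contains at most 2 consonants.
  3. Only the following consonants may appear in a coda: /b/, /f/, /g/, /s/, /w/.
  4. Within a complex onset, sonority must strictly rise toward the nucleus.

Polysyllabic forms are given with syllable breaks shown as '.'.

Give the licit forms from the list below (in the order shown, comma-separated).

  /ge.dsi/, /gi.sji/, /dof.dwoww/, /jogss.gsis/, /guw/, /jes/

/ge.dsi/, /gi.sji/, /dof.dwoww/, /guw/, /jes/

/ge.dsi/ — σ1 onset /g/, coda /∅/ ok; σ2 onset /ds/ (1→2 rises), coda /∅/ ok → licit
/gi.sji/ — σ1 onset /g/, coda /∅/ ok; σ2 onset /sj/ (2→5 rises), coda /∅/ ok → licit
/dof.dwoww/ — σ1 onset /d/, coda /f/ ok; σ2 onset /dw/ (1→5 rises), coda /ww/ (2C) ok → licit
/jogss.gsis/ — violates constraint 2: syllable 1 coda /gss/ has 3 consonants (> 2) → illicit
/guw/ — σ1 onset /g/, coda /w/ ok → licit
/jes/ — σ1 onset /j/, coda /s/ ok → licit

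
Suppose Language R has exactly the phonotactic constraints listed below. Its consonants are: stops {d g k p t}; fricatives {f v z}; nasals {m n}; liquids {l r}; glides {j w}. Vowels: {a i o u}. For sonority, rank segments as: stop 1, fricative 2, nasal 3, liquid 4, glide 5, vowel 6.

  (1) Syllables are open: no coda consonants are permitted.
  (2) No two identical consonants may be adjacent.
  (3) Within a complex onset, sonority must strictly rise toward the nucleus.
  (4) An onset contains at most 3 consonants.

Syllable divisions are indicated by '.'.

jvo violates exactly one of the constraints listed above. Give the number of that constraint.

3

jvo: syllable 1 onset /jv/: /j/ (glide, 5) → /v/ (fricative, 2) does not rise.
This is a violation of constraint 3: "Within a complex onset, sonority must strictly rise toward the nucleus."
The remaining constraints (1, 2, 4) are satisfied.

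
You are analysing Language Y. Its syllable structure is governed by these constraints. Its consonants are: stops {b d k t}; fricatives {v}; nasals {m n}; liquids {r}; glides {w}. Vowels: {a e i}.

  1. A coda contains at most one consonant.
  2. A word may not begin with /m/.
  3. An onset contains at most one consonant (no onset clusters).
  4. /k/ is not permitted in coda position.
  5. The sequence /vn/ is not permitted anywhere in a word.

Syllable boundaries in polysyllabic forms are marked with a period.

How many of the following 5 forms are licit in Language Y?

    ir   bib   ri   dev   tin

5

ir — σ1 onset /∅/, coda /r/ ok → licit
bib — σ1 onset /b/, coda /b/ ok → licit
ri — σ1 onset /r/, coda /∅/ ok → licit
dev — σ1 onset /d/, coda /v/ ok → licit
tin — σ1 onset /t/, coda /n/ ok → licit
Licit: ir, bib, ri, dev, tin → 5.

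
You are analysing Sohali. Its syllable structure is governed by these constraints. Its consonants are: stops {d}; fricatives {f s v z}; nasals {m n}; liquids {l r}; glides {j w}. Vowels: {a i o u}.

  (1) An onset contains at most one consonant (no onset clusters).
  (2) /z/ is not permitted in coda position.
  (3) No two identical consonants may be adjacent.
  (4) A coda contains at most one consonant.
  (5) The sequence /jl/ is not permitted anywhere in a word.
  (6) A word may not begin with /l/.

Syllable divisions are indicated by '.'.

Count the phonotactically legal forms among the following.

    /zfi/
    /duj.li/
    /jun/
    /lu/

/zfi/ — violates constraint 1: syllable 1 onset /zf/ has 2 consonants (> 1) → phonotactically illegal
/duj.li/ — violates constraint 5: contains banned sequence /jl/ → phonotactically illegal
/jun/ — σ1 onset /j/, coda /n/ ok → phonotactically legal
/lu/ — violates constraint 6: word begins with /l/ → phonotactically illegal
Phonotactically legal: /jun/ → 1.

1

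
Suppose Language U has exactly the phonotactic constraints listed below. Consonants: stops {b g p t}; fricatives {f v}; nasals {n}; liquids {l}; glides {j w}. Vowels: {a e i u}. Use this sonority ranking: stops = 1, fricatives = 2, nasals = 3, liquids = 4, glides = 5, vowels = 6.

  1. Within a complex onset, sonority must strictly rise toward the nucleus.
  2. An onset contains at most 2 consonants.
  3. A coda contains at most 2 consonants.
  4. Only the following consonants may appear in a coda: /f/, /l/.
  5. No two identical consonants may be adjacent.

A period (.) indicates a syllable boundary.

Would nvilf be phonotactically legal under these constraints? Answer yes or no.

nvilf — violates constraint 1: syllable 1 onset /nv/: /n/ (nasal, 3) → /v/ (fricative, 2) does not rise → phonotactically illegal

no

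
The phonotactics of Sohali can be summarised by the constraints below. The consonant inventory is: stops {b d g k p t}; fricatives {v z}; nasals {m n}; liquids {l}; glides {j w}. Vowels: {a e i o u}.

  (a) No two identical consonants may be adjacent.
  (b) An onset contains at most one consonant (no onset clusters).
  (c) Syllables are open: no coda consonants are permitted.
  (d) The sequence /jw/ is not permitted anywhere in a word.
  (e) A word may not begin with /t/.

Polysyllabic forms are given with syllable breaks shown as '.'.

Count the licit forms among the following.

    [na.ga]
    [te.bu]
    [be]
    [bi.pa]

3

[na.ga] — σ1 onset /n/, coda /∅/ ok; σ2 onset /g/, coda /∅/ ok → licit
[te.bu] — violates constraint (e): word begins with /t/ → illicit
[be] — σ1 onset /b/, coda /∅/ ok → licit
[bi.pa] — σ1 onset /b/, coda /∅/ ok; σ2 onset /p/, coda /∅/ ok → licit
Licit: [na.ga], [be], [bi.pa] → 3.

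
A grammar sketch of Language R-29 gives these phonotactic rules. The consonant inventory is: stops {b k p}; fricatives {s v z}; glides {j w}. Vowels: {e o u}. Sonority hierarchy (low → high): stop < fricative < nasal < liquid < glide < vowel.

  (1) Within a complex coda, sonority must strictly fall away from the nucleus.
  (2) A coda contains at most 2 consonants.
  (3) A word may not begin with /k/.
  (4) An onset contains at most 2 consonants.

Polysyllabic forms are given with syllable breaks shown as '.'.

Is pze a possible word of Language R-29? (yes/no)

pze — σ1 onset /pz/ (2C), coda /∅/ ok → permitted

yes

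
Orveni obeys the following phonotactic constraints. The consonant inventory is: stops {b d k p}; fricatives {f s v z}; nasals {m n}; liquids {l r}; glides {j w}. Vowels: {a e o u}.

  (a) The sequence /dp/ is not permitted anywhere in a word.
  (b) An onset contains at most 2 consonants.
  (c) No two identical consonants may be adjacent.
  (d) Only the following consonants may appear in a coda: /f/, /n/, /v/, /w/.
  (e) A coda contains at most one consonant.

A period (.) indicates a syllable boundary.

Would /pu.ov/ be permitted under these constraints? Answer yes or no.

yes

/pu.ov/ — σ1 onset /p/, coda /∅/ ok; σ2 onset /∅/, coda /v/ ok → permitted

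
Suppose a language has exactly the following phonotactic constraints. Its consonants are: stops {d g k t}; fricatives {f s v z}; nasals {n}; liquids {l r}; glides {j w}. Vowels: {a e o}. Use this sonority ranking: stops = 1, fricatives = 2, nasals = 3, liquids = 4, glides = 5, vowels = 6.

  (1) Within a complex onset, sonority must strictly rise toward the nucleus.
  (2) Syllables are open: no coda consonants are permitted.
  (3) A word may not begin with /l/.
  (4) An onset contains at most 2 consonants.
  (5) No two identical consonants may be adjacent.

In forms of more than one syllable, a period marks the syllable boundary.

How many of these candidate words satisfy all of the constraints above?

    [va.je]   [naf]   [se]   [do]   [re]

[va.je] — σ1 onset /v/, coda /∅/ ok; σ2 onset /j/, coda /∅/ ok → permitted
[naf] — violates constraint 2: syllable 1 coda /f/ has 1 consonant (> 0) → not permitted
[se] — σ1 onset /s/, coda /∅/ ok → permitted
[do] — σ1 onset /d/, coda /∅/ ok → permitted
[re] — σ1 onset /r/, coda /∅/ ok → permitted
Permitted: [va.je], [se], [do], [re] → 4.

4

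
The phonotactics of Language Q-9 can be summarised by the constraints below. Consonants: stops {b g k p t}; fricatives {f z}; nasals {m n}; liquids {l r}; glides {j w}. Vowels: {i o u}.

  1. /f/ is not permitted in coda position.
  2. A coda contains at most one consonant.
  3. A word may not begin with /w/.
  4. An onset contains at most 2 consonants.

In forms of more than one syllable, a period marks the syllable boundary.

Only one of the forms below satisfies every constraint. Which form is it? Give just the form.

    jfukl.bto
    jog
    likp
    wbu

jog

jfukl.bto — violates constraint 2: syllable 1 coda /kl/ has 2 consonants (> 1) → illicit
jog — σ1 onset /j/, coda /g/ ok → licit
likp — violates constraint 2: syllable 1 coda /kp/ has 2 consonants (> 1) → illicit
wbu — violates constraint 3: word begins with /w/ → illicit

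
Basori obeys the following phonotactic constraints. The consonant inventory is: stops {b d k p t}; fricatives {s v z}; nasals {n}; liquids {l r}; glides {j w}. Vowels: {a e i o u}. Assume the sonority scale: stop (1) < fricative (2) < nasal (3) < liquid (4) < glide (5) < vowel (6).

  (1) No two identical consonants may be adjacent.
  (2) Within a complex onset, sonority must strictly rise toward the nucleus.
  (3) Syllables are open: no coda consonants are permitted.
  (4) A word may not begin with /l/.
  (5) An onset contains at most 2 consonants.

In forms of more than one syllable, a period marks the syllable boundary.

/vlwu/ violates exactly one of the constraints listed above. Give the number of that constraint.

/vlwu/: syllable 1 onset /vlw/ has 3 consonants (> 2).
This is a violation of constraint 5: "An onset contains at most 2 consonants."
The remaining constraints (1, 2, 3, 4) are satisfied.

5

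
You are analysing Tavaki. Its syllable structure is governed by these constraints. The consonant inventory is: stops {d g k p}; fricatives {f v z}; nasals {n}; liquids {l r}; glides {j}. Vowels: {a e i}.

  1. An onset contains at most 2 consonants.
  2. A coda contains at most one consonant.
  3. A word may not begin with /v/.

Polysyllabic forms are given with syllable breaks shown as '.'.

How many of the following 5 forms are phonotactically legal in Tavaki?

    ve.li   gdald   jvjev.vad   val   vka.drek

0

ve.li — violates constraint 3: word begins with /v/ → phonotactically illegal
gdald — violates constraint 2: syllable 1 coda /ld/ has 2 consonants (> 1) → phonotactically illegal
jvjev.vad — violates constraint 1: syllable 1 onset /jvj/ has 3 consonants (> 2) → phonotactically illegal
val — violates constraint 3: word begins with /v/ → phonotactically illegal
vka.drek — violates constraint 3: word begins with /v/ → phonotactically illegal
No form is phonotactically legal → 0.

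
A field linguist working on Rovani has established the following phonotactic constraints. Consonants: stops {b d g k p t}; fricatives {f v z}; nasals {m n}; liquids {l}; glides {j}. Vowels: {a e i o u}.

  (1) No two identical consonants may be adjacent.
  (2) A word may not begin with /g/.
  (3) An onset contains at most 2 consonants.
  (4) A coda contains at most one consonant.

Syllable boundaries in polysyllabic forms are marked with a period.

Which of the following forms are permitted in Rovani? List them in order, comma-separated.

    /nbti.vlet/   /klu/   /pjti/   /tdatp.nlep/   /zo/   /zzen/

/nbti.vlet/ — violates constraint 3: syllable 1 onset /nbt/ has 3 consonants (> 2) → not permitted
/klu/ — σ1 onset /kl/ (2C), coda /∅/ ok → permitted
/pjti/ — violates constraint 3: syllable 1 onset /pjt/ has 3 consonants (> 2) → not permitted
/tdatp.nlep/ — violates constraint 4: syllable 1 coda /tp/ has 2 consonants (> 1) → not permitted
/zo/ — σ1 onset /z/, coda /∅/ ok → permitted
/zzen/ — violates constraint 1: adjacent identical consonants /zz/ → not permitted

/klu/, /zo/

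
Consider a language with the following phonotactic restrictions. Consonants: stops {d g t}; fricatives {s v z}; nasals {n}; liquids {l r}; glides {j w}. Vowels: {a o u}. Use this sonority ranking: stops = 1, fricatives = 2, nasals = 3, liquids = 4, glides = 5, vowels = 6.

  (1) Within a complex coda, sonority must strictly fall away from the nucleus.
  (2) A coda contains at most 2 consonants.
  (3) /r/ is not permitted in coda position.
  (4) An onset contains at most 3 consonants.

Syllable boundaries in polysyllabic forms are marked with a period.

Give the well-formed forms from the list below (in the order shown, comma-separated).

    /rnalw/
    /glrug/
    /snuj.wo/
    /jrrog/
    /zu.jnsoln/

/glrug/, /snuj.wo/, /jrrog/, /zu.jnsoln/

/rnalw/ — violates constraint 1: syllable 1 coda /lw/: /l/ (liquid, 4) → /w/ (glide, 5) does not fall → ill-formed
/glrug/ — σ1 onset /glr/ (3C), coda /g/ ok → well-formed
/snuj.wo/ — σ1 onset /sn/ (2C), coda /j/ ok; σ2 onset /w/, coda /∅/ ok → well-formed
/jrrog/ — σ1 onset /jrr/ (3C), coda /g/ ok → well-formed
/zu.jnsoln/ — σ1 onset /z/, coda /∅/ ok; σ2 onset /jns/ (3C), coda /ln/ (4→3 falls) ok → well-formed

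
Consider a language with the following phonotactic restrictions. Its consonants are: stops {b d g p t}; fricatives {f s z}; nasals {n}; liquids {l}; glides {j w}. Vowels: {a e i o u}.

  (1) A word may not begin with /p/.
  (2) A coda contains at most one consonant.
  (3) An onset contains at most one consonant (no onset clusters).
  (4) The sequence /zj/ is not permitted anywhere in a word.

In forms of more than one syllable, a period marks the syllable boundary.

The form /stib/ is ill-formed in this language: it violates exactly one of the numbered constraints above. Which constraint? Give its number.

3

/stib/: syllable 1 onset /st/ has 2 consonants (> 1).
This is a violation of constraint 3: "An onset contains at most one consonant (no onset clusters)."
The remaining constraints (1, 2, 4) are satisfied.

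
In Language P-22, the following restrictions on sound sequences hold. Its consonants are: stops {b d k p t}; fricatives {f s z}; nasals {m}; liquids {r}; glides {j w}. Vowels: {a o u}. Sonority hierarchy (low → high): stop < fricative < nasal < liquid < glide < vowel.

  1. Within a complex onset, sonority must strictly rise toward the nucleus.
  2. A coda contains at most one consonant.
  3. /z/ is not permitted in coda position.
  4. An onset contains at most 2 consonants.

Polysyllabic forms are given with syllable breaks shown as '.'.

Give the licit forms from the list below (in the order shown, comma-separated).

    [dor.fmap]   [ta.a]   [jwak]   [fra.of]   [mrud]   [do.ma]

[dor.fmap] — σ1 onset /d/, coda /r/ ok; σ2 onset /fm/ (2→3 rises), coda /p/ ok → licit
[ta.a] — σ1 onset /t/, coda /∅/ ok; σ2 onset /∅/, coda /∅/ ok → licit
[jwak] — violates constraint 1: syllable 1 onset /jw/: /j/ (glide, 5) → /w/ (glide, 5) does not rise → illicit
[fra.of] — σ1 onset /fr/ (2→4 rises), coda /∅/ ok; σ2 onset /∅/, coda /f/ ok → licit
[mrud] — σ1 onset /mr/ (3→4 rises), coda /d/ ok → licit
[do.ma] — σ1 onset /d/, coda /∅/ ok; σ2 onset /m/, coda /∅/ ok → licit

[dor.fmap], [ta.a], [fra.of], [mrud], [do.ma]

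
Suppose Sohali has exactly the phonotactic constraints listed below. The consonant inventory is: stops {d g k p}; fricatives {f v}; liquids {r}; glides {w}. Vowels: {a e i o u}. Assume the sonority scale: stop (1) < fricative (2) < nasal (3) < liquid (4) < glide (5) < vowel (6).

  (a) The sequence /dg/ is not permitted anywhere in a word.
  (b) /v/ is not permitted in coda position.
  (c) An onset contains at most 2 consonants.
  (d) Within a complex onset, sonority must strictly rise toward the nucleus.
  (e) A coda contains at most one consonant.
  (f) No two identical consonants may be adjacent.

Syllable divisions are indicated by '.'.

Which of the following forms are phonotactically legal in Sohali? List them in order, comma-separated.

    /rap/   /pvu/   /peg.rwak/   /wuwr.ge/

/rap/ — σ1 onset /r/, coda /p/ ok → phonotactically legal
/pvu/ — σ1 onset /pv/ (1→2 rises), coda /∅/ ok → phonotactically legal
/peg.rwak/ — σ1 onset /p/, coda /g/ ok; σ2 onset /rw/ (4→5 rises), coda /k/ ok → phonotactically legal
/wuwr.ge/ — violates constraint (e): syllable 1 coda /wr/ has 2 consonants (> 1) → phonotactically illegal

/rap/, /pvu/, /peg.rwak/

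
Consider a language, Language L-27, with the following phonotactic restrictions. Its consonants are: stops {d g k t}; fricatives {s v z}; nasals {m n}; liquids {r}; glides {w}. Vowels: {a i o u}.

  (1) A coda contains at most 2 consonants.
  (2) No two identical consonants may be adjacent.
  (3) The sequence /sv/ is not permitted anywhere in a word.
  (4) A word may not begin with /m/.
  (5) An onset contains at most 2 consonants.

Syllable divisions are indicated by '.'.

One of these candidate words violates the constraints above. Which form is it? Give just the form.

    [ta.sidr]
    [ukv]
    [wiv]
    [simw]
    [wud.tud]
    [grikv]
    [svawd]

[svawd]

[ta.sidr] — σ1 onset /t/, coda /∅/ ok; σ2 onset /s/, coda /dr/ (2C) ok → well-formed
[ukv] — σ1 onset /∅/, coda /kv/ (2C) ok → well-formed
[wiv] — σ1 onset /w/, coda /v/ ok → well-formed
[simw] — σ1 onset /s/, coda /mw/ (2C) ok → well-formed
[wud.tud] — σ1 onset /w/, coda /d/ ok; σ2 onset /t/, coda /d/ ok → well-formed
[grikv] — σ1 onset /gr/ (2C), coda /kv/ (2C) ok → well-formed
[svawd] — violates constraint 3: contains banned sequence /sv/ → ill-formed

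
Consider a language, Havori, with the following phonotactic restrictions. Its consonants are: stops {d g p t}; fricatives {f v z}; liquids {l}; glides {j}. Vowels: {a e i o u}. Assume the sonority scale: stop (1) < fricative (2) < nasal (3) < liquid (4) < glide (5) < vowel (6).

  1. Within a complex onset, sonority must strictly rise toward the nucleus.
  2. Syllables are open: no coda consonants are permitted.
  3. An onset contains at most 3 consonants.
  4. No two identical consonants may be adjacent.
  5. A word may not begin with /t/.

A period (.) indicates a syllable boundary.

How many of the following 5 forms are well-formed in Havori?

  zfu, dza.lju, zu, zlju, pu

zfu — violates constraint 1: syllable 1 onset /zf/: /z/ (fricative, 2) → /f/ (fricative, 2) does not rise → ill-formed
dza.lju — σ1 onset /dz/ (1→2 rises), coda /∅/ ok; σ2 onset /lj/ (4→5 rises), coda /∅/ ok → well-formed
zu — σ1 onset /z/, coda /∅/ ok → well-formed
zlju — σ1 onset /zlj/ (2→4→5 rises), coda /∅/ ok → well-formed
pu — σ1 onset /p/, coda /∅/ ok → well-formed
Well-formed: dza.lju, zu, zlju, pu → 4.

4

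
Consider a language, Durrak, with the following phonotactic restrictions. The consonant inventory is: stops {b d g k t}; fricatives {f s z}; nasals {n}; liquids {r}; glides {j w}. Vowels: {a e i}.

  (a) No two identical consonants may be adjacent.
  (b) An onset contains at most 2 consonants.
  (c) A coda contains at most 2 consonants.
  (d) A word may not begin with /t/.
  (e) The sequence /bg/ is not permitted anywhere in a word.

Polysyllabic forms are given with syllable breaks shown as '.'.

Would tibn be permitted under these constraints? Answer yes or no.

no

tibn — violates constraint (d): word begins with /t/ → not permitted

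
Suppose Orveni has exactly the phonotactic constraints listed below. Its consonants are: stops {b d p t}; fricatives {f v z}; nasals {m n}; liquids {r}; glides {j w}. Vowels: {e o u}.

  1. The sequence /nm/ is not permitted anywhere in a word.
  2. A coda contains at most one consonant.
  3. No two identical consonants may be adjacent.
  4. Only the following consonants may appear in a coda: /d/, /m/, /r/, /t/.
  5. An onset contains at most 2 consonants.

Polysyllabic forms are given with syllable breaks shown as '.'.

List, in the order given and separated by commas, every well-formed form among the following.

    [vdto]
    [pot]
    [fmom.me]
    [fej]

[pot]

[vdto] — violates constraint 5: syllable 1 onset /vdt/ has 3 consonants (> 2) → ill-formed
[pot] — σ1 onset /p/, coda /t/ ok → well-formed
[fmom.me] — violates constraint 3: adjacent identical consonants /mm/ → ill-formed
[fej] — violates constraint 4: syllable 1 coda contains /j/, which is not a licensed coda consonant → ill-formed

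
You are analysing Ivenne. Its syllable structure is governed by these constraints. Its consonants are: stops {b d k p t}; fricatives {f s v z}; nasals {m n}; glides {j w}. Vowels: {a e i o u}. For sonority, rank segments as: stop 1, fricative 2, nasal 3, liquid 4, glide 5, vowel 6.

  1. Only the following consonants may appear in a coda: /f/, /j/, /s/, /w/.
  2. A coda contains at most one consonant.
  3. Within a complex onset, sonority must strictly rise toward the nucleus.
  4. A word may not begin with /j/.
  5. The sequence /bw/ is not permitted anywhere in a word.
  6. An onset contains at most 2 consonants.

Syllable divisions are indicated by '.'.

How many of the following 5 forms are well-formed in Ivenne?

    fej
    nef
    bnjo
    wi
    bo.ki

4

fej — σ1 onset /f/, coda /j/ ok → well-formed
nef — σ1 onset /n/, coda /f/ ok → well-formed
bnjo — violates constraint 6: syllable 1 onset /bnj/ has 3 consonants (> 2) → ill-formed
wi — σ1 onset /w/, coda /∅/ ok → well-formed
bo.ki — σ1 onset /b/, coda /∅/ ok; σ2 onset /k/, coda /∅/ ok → well-formed
Well-formed: fej, nef, wi, bo.ki → 4.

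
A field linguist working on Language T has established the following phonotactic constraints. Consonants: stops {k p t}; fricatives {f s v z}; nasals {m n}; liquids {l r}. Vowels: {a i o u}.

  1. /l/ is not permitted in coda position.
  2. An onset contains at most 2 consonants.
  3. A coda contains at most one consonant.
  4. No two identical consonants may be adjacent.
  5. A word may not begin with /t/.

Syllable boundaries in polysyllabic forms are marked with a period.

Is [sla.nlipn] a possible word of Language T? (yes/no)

no

[sla.nlipn] — violates constraint 3: syllable 2 coda /pn/ has 2 consonants (> 1) → illicit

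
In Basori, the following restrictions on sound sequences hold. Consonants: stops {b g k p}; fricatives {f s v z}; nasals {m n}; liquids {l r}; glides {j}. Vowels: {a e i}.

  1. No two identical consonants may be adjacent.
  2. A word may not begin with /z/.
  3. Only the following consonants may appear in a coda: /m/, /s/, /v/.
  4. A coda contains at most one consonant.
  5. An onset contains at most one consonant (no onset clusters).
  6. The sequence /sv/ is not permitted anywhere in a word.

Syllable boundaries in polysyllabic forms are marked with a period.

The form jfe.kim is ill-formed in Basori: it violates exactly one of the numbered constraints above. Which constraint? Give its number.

5

jfe.kim: syllable 1 onset /jf/ has 2 consonants (> 1).
This is a violation of constraint 5: "An onset contains at most one consonant (no onset clusters)."
The remaining constraints (1, 2, 3, 4, 6) are satisfied.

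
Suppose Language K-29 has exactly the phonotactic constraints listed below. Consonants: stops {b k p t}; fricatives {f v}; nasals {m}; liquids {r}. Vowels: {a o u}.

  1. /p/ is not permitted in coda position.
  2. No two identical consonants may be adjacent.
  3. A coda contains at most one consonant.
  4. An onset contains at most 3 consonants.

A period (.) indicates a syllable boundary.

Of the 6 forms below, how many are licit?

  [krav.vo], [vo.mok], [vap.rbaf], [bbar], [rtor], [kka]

2

[krav.vo] — violates constraint 2: adjacent identical consonants /vv/ → illicit
[vo.mok] — σ1 onset /v/, coda /∅/ ok; σ2 onset /m/, coda /k/ ok → licit
[vap.rbaf] — violates constraint 1: syllable 1 coda contains /p/ → illicit
[bbar] — violates constraint 2: adjacent identical consonants /bb/ → illicit
[rtor] — σ1 onset /rt/ (2C), coda /r/ ok → licit
[kka] — violates constraint 2: adjacent identical consonants /kk/ → illicit
Licit: [vo.mok], [rtor] → 2.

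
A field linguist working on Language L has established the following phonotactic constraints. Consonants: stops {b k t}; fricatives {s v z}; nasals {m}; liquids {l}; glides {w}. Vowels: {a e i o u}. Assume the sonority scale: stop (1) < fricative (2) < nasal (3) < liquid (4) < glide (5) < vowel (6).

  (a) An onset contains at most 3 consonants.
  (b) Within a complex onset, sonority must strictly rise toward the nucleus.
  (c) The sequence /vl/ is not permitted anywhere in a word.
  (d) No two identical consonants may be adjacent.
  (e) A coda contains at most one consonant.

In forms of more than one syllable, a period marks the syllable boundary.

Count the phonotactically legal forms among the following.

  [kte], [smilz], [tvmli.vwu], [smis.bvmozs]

0

[kte] — violates constraint (b): syllable 1 onset /kt/: /k/ (stop, 1) → /t/ (stop, 1) does not rise → phonotactically illegal
[smilz] — violates constraint (e): syllable 1 coda /lz/ has 2 consonants (> 1) → phonotactically illegal
[tvmli.vwu] — violates constraint (a): syllable 1 onset /tvml/ has 4 consonants (> 3) → phonotactically illegal
[smis.bvmozs] — violates constraint (e): syllable 2 coda /zs/ has 2 consonants (> 1) → phonotactically illegal
No form is phonotactically legal → 0.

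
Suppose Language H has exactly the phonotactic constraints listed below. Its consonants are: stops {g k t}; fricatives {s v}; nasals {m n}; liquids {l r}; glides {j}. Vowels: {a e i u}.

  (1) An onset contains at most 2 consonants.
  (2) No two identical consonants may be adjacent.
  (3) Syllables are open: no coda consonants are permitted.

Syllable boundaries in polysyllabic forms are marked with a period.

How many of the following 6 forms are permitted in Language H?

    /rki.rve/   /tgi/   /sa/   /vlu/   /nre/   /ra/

/rki.rve/ — σ1 onset /rk/ (2C), coda /∅/ ok; σ2 onset /rv/ (2C), coda /∅/ ok → permitted
/tgi/ — σ1 onset /tg/ (2C), coda /∅/ ok → permitted
/sa/ — σ1 onset /s/, coda /∅/ ok → permitted
/vlu/ — σ1 onset /vl/ (2C), coda /∅/ ok → permitted
/nre/ — σ1 onset /nr/ (2C), coda /∅/ ok → permitted
/ra/ — σ1 onset /r/, coda /∅/ ok → permitted
Permitted: /rki.rve/, /tgi/, /sa/, /vlu/, /nre/, /ra/ → 6.

6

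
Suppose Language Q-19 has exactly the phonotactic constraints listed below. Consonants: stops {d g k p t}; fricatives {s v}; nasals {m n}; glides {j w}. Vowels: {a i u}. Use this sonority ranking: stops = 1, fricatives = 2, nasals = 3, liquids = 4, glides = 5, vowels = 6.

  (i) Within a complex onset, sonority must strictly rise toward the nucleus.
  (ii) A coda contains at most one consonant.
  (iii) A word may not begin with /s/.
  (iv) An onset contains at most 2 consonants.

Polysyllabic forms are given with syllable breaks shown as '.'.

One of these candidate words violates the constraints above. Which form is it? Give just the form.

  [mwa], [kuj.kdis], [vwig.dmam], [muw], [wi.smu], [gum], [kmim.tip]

[kuj.kdis]

[mwa] — σ1 onset /mw/ (3→5 rises), coda /∅/ ok → permitted
[kuj.kdis] — violates constraint (i): syllable 2 onset /kd/: /k/ (stop, 1) → /d/ (stop, 1) does not rise → not permitted
[vwig.dmam] — σ1 onset /vw/ (2→5 rises), coda /g/ ok; σ2 onset /dm/ (1→3 rises), coda /m/ ok → permitted
[muw] — σ1 onset /m/, coda /w/ ok → permitted
[wi.smu] — σ1 onset /w/, coda /∅/ ok; σ2 onset /sm/ (2→3 rises), coda /∅/ ok → permitted
[gum] — σ1 onset /g/, coda /m/ ok → permitted
[kmim.tip] — σ1 onset /km/ (1→3 rises), coda /m/ ok; σ2 onset /t/, coda /p/ ok → permitted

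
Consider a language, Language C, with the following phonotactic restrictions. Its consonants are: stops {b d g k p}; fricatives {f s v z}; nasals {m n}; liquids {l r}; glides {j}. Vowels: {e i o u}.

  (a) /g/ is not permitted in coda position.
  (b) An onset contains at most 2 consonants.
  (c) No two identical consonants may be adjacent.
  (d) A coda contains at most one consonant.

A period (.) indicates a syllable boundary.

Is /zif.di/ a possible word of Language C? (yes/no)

/zif.di/ — σ1 onset /z/, coda /f/ ok; σ2 onset /d/, coda /∅/ ok → phonotactically legal

yes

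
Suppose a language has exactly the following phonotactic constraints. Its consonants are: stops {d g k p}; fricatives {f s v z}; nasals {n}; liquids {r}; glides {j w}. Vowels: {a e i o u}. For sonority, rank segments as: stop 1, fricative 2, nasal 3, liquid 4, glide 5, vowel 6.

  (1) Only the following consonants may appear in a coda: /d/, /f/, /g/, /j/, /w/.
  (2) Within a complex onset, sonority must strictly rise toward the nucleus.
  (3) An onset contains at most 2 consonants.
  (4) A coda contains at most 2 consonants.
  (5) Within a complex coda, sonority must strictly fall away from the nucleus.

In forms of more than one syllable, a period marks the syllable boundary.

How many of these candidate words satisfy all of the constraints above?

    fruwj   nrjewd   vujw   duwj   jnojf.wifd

fruwj — violates constraint 5: syllable 1 coda /wj/: /w/ (glide, 5) → /j/ (glide, 5) does not fall → illicit
nrjewd — violates constraint 3: syllable 1 onset /nrj/ has 3 consonants (> 2) → illicit
vujw — violates constraint 5: syllable 1 coda /jw/: /j/ (glide, 5) → /w/ (glide, 5) does not fall → illicit
duwj — violates constraint 5: syllable 1 coda /wj/: /w/ (glide, 5) → /j/ (glide, 5) does not fall → illicit
jnojf.wifd — violates constraint 2: syllable 1 onset /jn/: /j/ (glide, 5) → /n/ (nasal, 3) does not rise → illicit
No form is licit → 0.

0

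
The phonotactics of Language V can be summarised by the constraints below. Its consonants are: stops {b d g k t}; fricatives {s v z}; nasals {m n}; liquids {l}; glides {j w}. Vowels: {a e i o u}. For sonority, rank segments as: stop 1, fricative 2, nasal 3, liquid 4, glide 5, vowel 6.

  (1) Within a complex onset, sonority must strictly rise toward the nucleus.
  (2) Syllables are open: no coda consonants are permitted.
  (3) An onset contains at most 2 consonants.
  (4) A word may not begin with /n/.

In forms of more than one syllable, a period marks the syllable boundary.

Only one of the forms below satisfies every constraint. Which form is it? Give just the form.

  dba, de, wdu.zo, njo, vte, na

dba — violates constraint 1: syllable 1 onset /db/: /d/ (stop, 1) → /b/ (stop, 1) does not rise → illicit
de — σ1 onset /d/, coda /∅/ ok → licit
wdu.zo — violates constraint 1: syllable 1 onset /wd/: /w/ (glide, 5) → /d/ (stop, 1) does not rise → illicit
njo — violates constraint 4: word begins with /n/ → illicit
vte — violates constraint 1: syllable 1 onset /vt/: /v/ (fricative, 2) → /t/ (stop, 1) does not rise → illicit
na — violates constraint 4: word begins with /n/ → illicit

de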